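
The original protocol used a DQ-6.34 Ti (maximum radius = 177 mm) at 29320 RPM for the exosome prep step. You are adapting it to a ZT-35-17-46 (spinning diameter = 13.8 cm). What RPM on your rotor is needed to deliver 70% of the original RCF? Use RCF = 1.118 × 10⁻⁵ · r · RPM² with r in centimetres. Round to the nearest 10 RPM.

Original rotor: r = 177 mm = 17.7 cm
RCF_original = 1.118 × 10⁻⁵ × 17.7 × (29320)² = 1.118 × 10⁻⁵ × 17.7 × 859,662,400 ≈ 170,115.2 × g
Target RCF = 0.7 × 170,115.2 ≈ 119,080.6 × g
Your rotor: r = 13.8 / 2 = 6.9 cm
119,080.6 = 1.118 × 10⁻⁵ × 6.9 × N²
N² = 119,080.6 / (7.7142 × 10⁻⁵) = 1,543,654,559
N ≈ √1,543,654,559 ≈ 39,289.4

≈ 39290 RPM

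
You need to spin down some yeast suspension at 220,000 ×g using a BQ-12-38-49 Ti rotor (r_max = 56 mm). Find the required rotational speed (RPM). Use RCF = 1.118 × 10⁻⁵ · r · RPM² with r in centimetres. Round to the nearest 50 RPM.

r = 56 mm = 5.6 cm
220,000 = 1.118 × 10⁻⁵ × 5.6 × N²
N² = 220,000 / (6.2608 × 10⁻⁵) = 3,513,927,933
N ≈ √3,513,927,933 ≈ 59,278.4

N ≈ 59300 RPM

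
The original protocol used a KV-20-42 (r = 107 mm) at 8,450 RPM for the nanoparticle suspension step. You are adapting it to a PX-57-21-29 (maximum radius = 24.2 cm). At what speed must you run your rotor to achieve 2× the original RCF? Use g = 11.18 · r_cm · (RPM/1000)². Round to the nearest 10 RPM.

Original rotor: r = 107 mm = 10.7 cm
RCF_original = 11.18 × 10.7 × (8.45)² = 11.18 × 10.7 × 71.4025 ≈ 8,541.6 × g
Target RCF = 2 × 8,541.6 ≈ 17,083.2 × g
17,083.2 = 11.18 × 24.2 × (N/1000)²
(N/1000)² = 17,083.2 / 270.556 = 63.14109
N = 1000 × √63.14109 ≈ 7,946.1

7950 RPM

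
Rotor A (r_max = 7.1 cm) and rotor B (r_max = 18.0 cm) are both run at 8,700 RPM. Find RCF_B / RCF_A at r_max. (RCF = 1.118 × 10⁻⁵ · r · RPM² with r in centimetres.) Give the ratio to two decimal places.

2.54

At fixed N, RCF ∝ r, so RCF_B/RCF_A = r_B/r_A = 18.0 / 7.1 = 2.5352.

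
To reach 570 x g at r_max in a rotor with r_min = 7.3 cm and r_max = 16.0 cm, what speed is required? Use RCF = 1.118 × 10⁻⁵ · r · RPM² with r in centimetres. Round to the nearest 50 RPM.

≈ 1800 RPM

Use r_max = 16.0 cm.
570 = 1.118 × 10⁻⁵ × 16 × N²
N² = 570 / (17.888 × 10⁻⁵) = 3,186,494
N ≈ √3,186,494 ≈ 1,785.1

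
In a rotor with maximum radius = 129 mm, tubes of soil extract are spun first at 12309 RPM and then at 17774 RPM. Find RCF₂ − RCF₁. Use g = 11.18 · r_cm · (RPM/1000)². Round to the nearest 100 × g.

r = 129 mm = 12.9 cm
RCF₁ = 11.18 × 12.9 × (12.309)² = 11.18 × 12.9 × 151.511481 ≈ 21,851.3 × g
RCF₂ = 11.18 × 12.9 × (17.774)² = 11.18 × 12.9 × 315.915076 ≈ 45,561.9 × g
Increase = 45,561.9 − 21,851.3 = 23,710.6

23700 x g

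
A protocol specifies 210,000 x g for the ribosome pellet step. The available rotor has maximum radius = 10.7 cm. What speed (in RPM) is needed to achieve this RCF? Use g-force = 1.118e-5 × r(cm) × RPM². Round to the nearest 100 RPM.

≈ 41900 RPM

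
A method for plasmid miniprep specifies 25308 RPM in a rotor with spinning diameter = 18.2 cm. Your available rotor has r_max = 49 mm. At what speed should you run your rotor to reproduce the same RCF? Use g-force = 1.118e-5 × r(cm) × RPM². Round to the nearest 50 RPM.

Original rotor: r = 18.2 / 2 = 9.1 cm
RCF_original = 1.118 × 10⁻⁵ × 9.1 × (25308)² = 1.118 × 10⁻⁵ × 9.1 × 640,494,864 ≈ 65,162.7 × g
Your rotor: r = 49 mm = 4.9 cm
65,162.7 = 1.118 × 10⁻⁵ × 4.9 × N²
N² = 65,162.7 / (5.4782 × 10⁻⁵) = 1,189,491,074
N ≈ √1,189,491,074 ≈ 34,489.0

34500 RPM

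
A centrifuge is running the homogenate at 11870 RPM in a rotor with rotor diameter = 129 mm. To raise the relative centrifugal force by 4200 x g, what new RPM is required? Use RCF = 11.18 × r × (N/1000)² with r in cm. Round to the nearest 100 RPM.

≈ 14100 RPM

r = 129 mm / 2 = 64.5 mm = 6.45 cm
Current RCF = 11.18 × 6.45 × (11.87)² = 11.18 × 6.45 × 140.8969 ≈ 10,160.2 × g
Target RCF = 10,160.2 + 4,200 = 14,360.2 × g
(N/1000)² = 14,360.2 / 72.111 = 199.1402
N = 1000 × √199.1402 ≈ 14,111.7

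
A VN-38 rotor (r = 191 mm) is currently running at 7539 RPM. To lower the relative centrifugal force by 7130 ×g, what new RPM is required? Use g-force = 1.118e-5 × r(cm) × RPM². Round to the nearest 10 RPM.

N₂ ≈ 4840 RPM

r = 191 mm = 19.1 cm
Current RCF = 1.118 × 10⁻⁵ × 19.1 × (7539)² = 1.118 × 10⁻⁵ × 19.1 × 56,836,521 ≈ 12,136.8 × g
Target RCF = 12,136.8 − 7,130 = 5,006.8 × g
N² = 5,006.8 / (21.3538 × 10⁻⁵) = 23,446,881
N ≈ √23,446,881 ≈ 4,842.2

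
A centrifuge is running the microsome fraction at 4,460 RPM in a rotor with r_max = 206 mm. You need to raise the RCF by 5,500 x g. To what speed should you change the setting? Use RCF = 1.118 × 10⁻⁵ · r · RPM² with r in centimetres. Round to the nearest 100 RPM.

r = 206 mm = 20.6 cm
Current RCF = 1.118 × 10⁻⁵ × 20.6 × (4460)² = 1.118 × 10⁻⁵ × 20.6 × 19,891,600 ≈ 4,581.2 × g
Target RCF = 4,581.2 + 5,500 = 10,081.2 × g
N² = 10,081.2 / (23.0308 × 10⁻⁵) = 43,772,687
N ≈ √43,772,687 ≈ 6,616.1

N₂ ≈ 6600 RPM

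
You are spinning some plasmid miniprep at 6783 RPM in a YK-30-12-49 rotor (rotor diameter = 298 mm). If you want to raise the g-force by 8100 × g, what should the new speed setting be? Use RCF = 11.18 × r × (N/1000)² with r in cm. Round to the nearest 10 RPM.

r = 298 mm / 2 = 149 mm = 14.9 cm
Current RCF = 11.18 × 14.9 × (6.783)² = 11.18 × 14.9 × 46.009089 ≈ 7,664.3 × g
Target RCF = 7,664.3 + 8,100 = 15,764.3 × g
(N/1000)² = 15,764.3 / 166.582 = 94.63387
N = 1000 × √94.63387 ≈ 9,728.0

N₂ ≈ 9730 RPM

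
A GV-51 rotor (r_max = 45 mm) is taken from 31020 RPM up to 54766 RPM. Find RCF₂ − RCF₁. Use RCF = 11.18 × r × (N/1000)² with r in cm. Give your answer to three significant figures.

r = 45 mm = 4.5 cm
RCF₁ = 11.18 × 4.5 × (31.02)² = 11.18 × 4.5 × 962.2404 ≈ 48,410.3 × g
RCF₂ = 11.18 × 4.5 × (54.766)² = 11.18 × 4.5 × 2,999.314756 ≈ 150,895.5 × g
Increase = 150,895.5 − 48,410.3 = 102,485.2

102000 × g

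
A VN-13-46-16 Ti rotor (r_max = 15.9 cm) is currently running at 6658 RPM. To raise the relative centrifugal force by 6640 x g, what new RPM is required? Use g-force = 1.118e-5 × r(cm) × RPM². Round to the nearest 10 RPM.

Current RCF = 1.118 × 10⁻⁵ × 15.9 × (6658)² = 1.118 × 10⁻⁵ × 15.9 × 44,328,964 ≈ 7,880 × g
Target RCF = 7,880 + 6,640 = 14,520 × g
N² = 14,520 / (17.7762 × 10⁻⁵) = 81,682,249
N ≈ √81,682,249 ≈ 9,037.8

9040 RPM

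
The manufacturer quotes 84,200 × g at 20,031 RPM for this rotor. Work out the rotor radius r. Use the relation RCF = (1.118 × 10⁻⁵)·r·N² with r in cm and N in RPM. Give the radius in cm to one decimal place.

84200 = 1.118 × 10⁻⁵ × r × (20031)²
r = 84200 / (1.118 × 10⁻⁵ × 401,240,961) = 84200 / 4485.874 ≈ 18.770 cm

18.8 cm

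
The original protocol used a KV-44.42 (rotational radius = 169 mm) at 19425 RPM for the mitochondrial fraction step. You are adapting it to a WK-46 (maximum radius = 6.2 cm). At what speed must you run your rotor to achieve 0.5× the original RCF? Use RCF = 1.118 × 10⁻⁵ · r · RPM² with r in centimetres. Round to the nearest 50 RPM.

Original rotor: r = 169 mm = 16.9 cm
RCF = 1.118 × 10⁻⁵ × r × N²
RCF_original = 1.118 × 10⁻⁵ × 16.9 × (19425)² = 1.118 × 10⁻⁵ × 16.9 × 377,330,625 ≈ 71,293.6 × g
Target RCF = 0.5 × 71,293.6 ≈ 35,646.8 × g
35,646.8 = 1.118 × 10⁻⁵ × 6.2 × N²
N² = 35,646.8 / (6.9316 × 10⁻⁵) = 514,265,105
N ≈ √514,265,105 ≈ 22,677.4

22700 RPM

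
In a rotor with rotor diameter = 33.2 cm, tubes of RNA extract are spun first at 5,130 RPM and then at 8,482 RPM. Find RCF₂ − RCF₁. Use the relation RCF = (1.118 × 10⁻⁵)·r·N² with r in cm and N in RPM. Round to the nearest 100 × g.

r = 33.2 / 2 = 16.6 cm
RCF₁ = 1.118 × 10⁻⁵ × 16.6 × (5130)² = 1.118 × 10⁻⁵ × 16.6 × 26,316,900 ≈ 4,884.1 × g
RCF₂ = 1.118 × 10⁻⁵ × 16.6 × (8482)² = 1.118 × 10⁻⁵ × 16.6 × 71,944,324 ≈ 13,352 × g
Increase = 13,352 − 4,884.1 = 8,467.9

8500 × g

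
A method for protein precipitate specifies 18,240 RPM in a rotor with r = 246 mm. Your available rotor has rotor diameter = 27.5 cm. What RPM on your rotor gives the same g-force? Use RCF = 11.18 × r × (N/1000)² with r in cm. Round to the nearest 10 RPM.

Original rotor: r = 246 mm = 24.6 cm
RCF = 11.18 × r × (N/1000)²
RCF_original = 11.18 × 24.6 × (18.24)² = 11.18 × 24.6 × 332.6976 ≈ 91,501.2 × g
Your rotor: r = 27.5 / 2 = 13.75 cm
91,501.2 = 11.18 × 13.75 × (N/1000)²
(N/1000)² = 91,501.2 / 153.725 = 595.2265
N = 1000 × √595.2265 ≈ 24,397.3

≈ 24400 RPM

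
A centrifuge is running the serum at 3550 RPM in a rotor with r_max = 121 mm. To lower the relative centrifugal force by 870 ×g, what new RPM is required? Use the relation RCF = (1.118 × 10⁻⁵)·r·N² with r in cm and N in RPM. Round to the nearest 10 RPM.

≈ 2480 RPM

r = 121 mm = 12.1 cm
Current RCF = 1.118 × 10⁻⁵ × 12.1 × (3550)² = 1.118 × 10⁻⁵ × 12.1 × 12,602,500 ≈ 1,704.8 × g
Target RCF = 1,704.8 − 870 = 834.8 × g
N² = 834.8 / (13.5278 × 10⁻⁵) = 6,170,996
N ≈ √6,170,996 ≈ 2,484.1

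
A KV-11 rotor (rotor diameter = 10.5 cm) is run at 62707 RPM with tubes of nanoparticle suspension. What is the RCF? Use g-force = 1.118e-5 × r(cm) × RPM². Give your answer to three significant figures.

≈ 231000 ×g

r = 10.5 / 2 = 5.25 cm
RCF = 1.118 × 10⁻⁵ × 5.25 × (62707)² = 1.118 × 10⁻⁵ × 5.25 × 3,932,167,849 ≈ 230,798.6 × g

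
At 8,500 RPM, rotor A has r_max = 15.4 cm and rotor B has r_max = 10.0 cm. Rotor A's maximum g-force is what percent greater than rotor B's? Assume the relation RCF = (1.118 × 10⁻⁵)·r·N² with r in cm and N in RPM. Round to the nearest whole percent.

At equal RPM, RCF scales linearly with r: ratio = 15.4 / 10.0 = 1.5400.
So rotor A delivers 54.0% more g-force.

54%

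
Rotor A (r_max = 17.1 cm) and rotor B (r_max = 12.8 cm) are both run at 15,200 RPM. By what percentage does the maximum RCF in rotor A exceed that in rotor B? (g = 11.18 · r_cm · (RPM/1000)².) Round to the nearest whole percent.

At equal RPM, RCF scales linearly with r: ratio = 17.1 / 12.8 = 1.3359.
So rotor A delivers 33.6% more g-force.

34%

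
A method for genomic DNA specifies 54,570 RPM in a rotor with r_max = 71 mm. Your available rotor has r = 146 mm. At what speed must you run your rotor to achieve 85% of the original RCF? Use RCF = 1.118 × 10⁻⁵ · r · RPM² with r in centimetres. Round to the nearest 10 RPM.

Original rotor: r = 71 mm = 7.1 cm
RCF_original = 1.118 × 10⁻⁵ × 7.1 × (54570)² = 1.118 × 10⁻⁵ × 7.1 × 2,977,884,900 ≈ 236,378.5 × g
Target RCF = 0.85 × 236,378.5 ≈ 200,921.7 × g
Your rotor: r = 146 mm = 14.6 cm
200,921.7 = 1.118 × 10⁻⁵ × 14.6 × N²
N² = 200,921.7 / (16.3228 × 10⁻⁵) = 1,230,926,679
N ≈ √1,230,926,679 ≈ 35,084.6

35080 RPM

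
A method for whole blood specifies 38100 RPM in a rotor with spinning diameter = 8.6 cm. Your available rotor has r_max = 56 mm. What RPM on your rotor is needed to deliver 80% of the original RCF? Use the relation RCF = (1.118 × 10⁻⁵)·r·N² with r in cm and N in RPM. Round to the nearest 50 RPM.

≈ 29850 RPM

Original rotor: r = 8.6 / 2 = 4.3 cm
RCF = 1.118 × 10⁻⁵ × r × N²
RCF_original = 1.118 × 10⁻⁵ × 4.3 × (38100)² = 1.118 × 10⁻⁵ × 4.3 × 1,451,610,000 ≈ 69,784.7 × g
Target RCF = 0.8 × 69,784.7 ≈ 55,827.8 × g
Your rotor: r = 56 mm = 5.6 cm
55,827.8 = 1.118 × 10⁻⁵ × 5.6 × N²
N² = 55,827.8 / (6.2608 × 10⁻⁵) = 891,703,936
N ≈ √891,703,936 ≈ 29,861.4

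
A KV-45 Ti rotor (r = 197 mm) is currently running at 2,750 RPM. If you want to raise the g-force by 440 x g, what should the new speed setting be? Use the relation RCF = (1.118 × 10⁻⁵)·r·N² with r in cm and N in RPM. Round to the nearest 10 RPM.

≈ 3090 RPM

r = 197 mm = 19.7 cm
Current RCF = 1.118 × 10⁻⁵ × 19.7 × (2750)² = 1.118 × 10⁻⁵ × 19.7 × 7,562,500 ≈ 1,665.6 × g
Target RCF = 1,665.6 + 440 = 2,105.6 × g
N² = 2,105.6 / (22.0246 × 10⁻⁵) = 9,560,219
N ≈ √9,560,219 ≈ 3,092.0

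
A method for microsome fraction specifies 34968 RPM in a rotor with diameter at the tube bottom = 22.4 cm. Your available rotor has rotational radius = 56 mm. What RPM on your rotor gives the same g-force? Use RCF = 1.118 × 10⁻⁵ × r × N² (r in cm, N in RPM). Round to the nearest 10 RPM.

Original rotor: r = 22.4 / 2 = 11.2 cm
RCF_original = 1.118 × 10⁻⁵ × 11.2 × (34968)² = 1.118 × 10⁻⁵ × 11.2 × 1,222,761,024 ≈ 153,109.2 × g
Your rotor: r = 56 mm = 5.6 cm
153,109.2 = 1.118 × 10⁻⁵ × 5.6 × N²
N² = 153,109.2 / (6.2608 × 10⁻⁵) = 2,445,521,339
N ≈ √2,445,521,339 ≈ 49,452.2

49450 RPM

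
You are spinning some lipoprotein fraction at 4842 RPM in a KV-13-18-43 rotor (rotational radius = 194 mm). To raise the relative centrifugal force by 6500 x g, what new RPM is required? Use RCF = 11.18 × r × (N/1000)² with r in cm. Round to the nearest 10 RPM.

N₂ ≈ 7310 RPM

r = 194 mm = 19.4 cm
Current RCF = 11.18 × 19.4 × (4.842)² = 11.18 × 19.4 × 23.444964 ≈ 5,085 × g
Target RCF = 5,085 + 6,500 = 11,585 × g
(N/1000)² = 11,585 / 216.892 = 53.41368
N = 1000 × √53.41368 ≈ 7,308.5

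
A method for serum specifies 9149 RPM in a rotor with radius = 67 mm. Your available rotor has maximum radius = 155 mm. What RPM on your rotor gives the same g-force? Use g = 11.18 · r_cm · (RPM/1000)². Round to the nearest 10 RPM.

Original rotor: r = 67 mm = 6.7 cm
RCF_original = 11.18 × 6.7 × (9.149)² = 11.18 × 6.7 × 83.704201 ≈ 6,269.9 × g
Your rotor: r = 155 mm = 15.5 cm
6,269.9 = 11.18 × 15.5 × (N/1000)²
(N/1000)² = 6,269.9 / 173.29 = 36.18155
N = 1000 × √36.18155 ≈ 6,015.1

6020 RPM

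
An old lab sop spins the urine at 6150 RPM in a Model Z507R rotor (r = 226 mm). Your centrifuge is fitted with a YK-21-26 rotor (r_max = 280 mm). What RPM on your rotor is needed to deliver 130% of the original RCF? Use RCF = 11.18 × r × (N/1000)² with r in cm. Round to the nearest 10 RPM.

6300 RPM

Original rotor: r = 226 mm = 22.6 cm
RCF_original = 11.18 × 22.6 × (6.15)² = 11.18 × 22.6 × 37.8225 ≈ 9,556.5 × g
Target RCF = 1.3 × 9,556.5 ≈ 12,423.5 × g
Your rotor: r = 280 mm = 28.0 cm
12,423.5 = 11.18 × 28 × (N/1000)²
(N/1000)² = 12,423.5 / 313.04 = 39.68662
N = 1000 × √39.68662 ≈ 6,299.7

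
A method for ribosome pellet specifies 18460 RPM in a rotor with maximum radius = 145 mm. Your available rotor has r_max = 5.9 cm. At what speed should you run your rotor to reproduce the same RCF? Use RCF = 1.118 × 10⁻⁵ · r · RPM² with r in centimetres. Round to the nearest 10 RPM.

≈ 28940 RPM

Original rotor: r = 145 mm = 14.5 cm
RCF_original = 1.118 × 10⁻⁵ × 14.5 × (18460)² = 1.118 × 10⁻⁵ × 14.5 × 340,771,600 ≈ 55,242.5 × g
55,242.5 = 1.118 × 10⁻⁵ × 5.9 × N²
N² = 55,242.5 / (6.5962 × 10⁻⁵) = 837,489,767
N ≈ √837,489,767 ≈ 28,939.4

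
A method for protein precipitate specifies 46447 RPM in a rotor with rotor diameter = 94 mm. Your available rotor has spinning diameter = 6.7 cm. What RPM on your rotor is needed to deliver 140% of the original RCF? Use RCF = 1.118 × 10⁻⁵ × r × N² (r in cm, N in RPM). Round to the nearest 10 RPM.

Original rotor: r = 94 mm / 2 = 47 mm = 4.7 cm
RCF_original = 1.118 × 10⁻⁵ × 4.7 × (46447)² = 1.118 × 10⁻⁵ × 4.7 × 2,157,323,809 ≈ 113,358.7 × g
Target RCF = 1.4 × 113,358.7 ≈ 158,702.2 × g
Your rotor: r = 6.7 / 2 = 3.35 cm
158,702.2 = 1.118 × 10⁻⁵ × 3.35 × N²
N² = 158,702.2 / (3.7453 × 10⁻⁵) = 4,237,369,503
N ≈ √4,237,369,503 ≈ 65,095.1

65100 RPM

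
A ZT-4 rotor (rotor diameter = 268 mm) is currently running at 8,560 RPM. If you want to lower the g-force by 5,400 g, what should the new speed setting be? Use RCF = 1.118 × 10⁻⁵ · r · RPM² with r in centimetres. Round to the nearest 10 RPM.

r = 268 mm / 2 = 134 mm = 13.4 cm
Current RCF = 1.118 × 10⁻⁵ × 13.4 × (8560)² = 1.118 × 10⁻⁵ × 13.4 × 73,273,600 ≈ 10,977.3 × g
Target RCF = 10,977.3 − 5,400 = 5,577.3 × g
N² = 5,577.3 / (14.9812 × 10⁻⁵) = 37,228,660
N ≈ √37,228,660 ≈ 6,101.5

6100 RPM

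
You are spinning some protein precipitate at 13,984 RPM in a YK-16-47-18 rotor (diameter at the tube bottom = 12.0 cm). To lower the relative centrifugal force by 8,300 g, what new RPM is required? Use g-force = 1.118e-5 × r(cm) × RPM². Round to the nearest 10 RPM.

r = 12.0 / 2 = 6 cm
Current RCF = 1.118 × 10⁻⁵ × 6 × (13984)² = 1.118 × 10⁻⁵ × 6 × 195,552,256 ≈ 13,117.6 × g
Target RCF = 13,117.6 − 8,300 = 4,817.6 × g
N² = 4,817.6 / (6.708 × 10⁻⁵) = 71,818,724
N ≈ √71,818,724 ≈ 8,474.6

N₂ ≈ 8470 RPM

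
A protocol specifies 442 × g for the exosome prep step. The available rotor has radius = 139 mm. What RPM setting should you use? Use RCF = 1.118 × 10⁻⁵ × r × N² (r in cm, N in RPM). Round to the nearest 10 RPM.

N ≈ 1690 RPM

r = 139 mm = 13.9 cm
442 = 1.118 × 10⁻⁵ × 13.9 × N²
N² = 442 / (15.5402 × 10⁻⁵) = 2,844,236
N ≈ √2,844,236 ≈ 1,686.5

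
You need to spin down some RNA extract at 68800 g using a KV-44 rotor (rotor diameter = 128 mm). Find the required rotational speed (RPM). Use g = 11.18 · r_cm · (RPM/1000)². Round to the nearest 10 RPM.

r = 128 mm / 2 = 64 mm = 6.4 cm
68,800 = 11.18 × 6.4 × (N/1000)²
(N/1000)² = 68,800 / 71.552 = 961.5385
N = 1000 × √961.5385 ≈ 31,008.7

N ≈ 31010 RPM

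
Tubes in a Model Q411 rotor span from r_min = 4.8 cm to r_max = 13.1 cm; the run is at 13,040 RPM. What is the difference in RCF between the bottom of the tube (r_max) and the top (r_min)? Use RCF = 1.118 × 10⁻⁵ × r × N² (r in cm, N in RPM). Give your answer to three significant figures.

≈ 15800 x g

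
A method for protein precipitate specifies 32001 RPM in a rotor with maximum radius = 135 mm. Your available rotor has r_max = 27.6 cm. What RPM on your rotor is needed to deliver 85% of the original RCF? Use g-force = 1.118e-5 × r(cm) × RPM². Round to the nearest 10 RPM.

≈ 20630 RPM

Original rotor: r = 135 mm = 13.5 cm
RCF = 1.118 × 10⁻⁵ × r × N²
RCF_original = 1.118 × 10⁻⁵ × 13.5 × (32001)² = 1.118 × 10⁻⁵ × 13.5 × 1,024,064,001 ≈ 154,562 × g
Target RCF = 0.85 × 154,562 ≈ 131,377.7 × g
131,377.7 = 1.118 × 10⁻⁵ × 27.6 × N²
N² = 131,377.7 / (30.8568 × 10⁻⁵) = 425,765,796
N ≈ √425,765,796 ≈ 20,634.1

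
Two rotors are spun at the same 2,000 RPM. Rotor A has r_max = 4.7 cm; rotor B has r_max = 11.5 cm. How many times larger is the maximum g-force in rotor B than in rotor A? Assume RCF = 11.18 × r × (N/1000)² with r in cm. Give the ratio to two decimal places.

2.45

At fixed N, RCF ∝ r, so RCF_B/RCF_A = r_B/r_A = 11.5 / 4.7 = 2.4468.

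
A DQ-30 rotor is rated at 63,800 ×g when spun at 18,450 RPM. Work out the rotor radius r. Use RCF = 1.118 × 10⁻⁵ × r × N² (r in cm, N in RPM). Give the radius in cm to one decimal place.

63800 = 1.118 × 10⁻⁵ × r × (18450)²
r = 63800 / (1.118 × 10⁻⁵ × 340,402,500) = 63800 / 3805.7 ≈ 16.764 cm

16.8 cm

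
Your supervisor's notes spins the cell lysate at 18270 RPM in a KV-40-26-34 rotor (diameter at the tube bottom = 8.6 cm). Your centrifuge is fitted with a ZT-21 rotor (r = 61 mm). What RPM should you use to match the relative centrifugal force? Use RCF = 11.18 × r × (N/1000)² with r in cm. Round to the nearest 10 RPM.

15340 RPM

Original rotor: r = 8.6 / 2 = 4.3 cm
RCF_original = 11.18 × 4.3 × (18.27)² = 11.18 × 4.3 × 333.7929 ≈ 16,046.8 × g
Your rotor: r = 61 mm = 6.1 cm
16,046.8 = 11.18 × 6.1 × (N/1000)²
(N/1000)² = 16,046.8 / 68.198 = 235.2972
N = 1000 × √235.2972 ≈ 15,339.4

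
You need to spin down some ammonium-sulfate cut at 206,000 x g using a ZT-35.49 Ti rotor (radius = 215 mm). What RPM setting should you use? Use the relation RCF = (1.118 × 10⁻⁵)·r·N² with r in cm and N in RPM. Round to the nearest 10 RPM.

r = 215 mm = 21.5 cm
RCF = 1.118 × 10⁻⁵ × r × N²
206,000 = 1.118 × 10⁻⁵ × 21.5 × N²
N² = 206,000 / (24.037 × 10⁻⁵) = 857,012,106
N ≈ √857,012,106 ≈ 29,274.8

≈ 29270 RPM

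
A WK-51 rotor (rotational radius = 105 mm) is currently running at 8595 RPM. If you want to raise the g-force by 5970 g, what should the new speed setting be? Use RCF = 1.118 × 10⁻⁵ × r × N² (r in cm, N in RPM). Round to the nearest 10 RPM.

11170 RPM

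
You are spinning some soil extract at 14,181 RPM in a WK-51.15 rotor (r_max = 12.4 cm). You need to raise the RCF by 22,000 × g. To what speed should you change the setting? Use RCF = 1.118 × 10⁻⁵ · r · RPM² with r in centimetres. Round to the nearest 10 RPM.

18970 RPM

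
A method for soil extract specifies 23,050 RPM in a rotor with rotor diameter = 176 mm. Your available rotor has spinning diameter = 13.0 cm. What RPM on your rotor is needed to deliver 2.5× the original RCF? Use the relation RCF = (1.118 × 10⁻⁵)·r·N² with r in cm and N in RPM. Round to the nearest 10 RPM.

42410 RPM

Original rotor: r = 176 mm / 2 = 88 mm = 8.8 cm
RCF_original = 1.118 × 10⁻⁵ × 8.8 × (23050)² = 1.118 × 10⁻⁵ × 8.8 × 531,302,500 ≈ 52,271.7 × g
Target RCF = 2.5 × 52,271.7 ≈ 130,679.2 × g
Your rotor: r = 13.0 / 2 = 6.5 cm
130,679.2 = 1.118 × 10⁻⁵ × 6.5 × N²
N² = 130,679.2 / (7.267 × 10⁻⁵) = 1,798,255,126
N ≈ √1,798,255,126 ≈ 42,405.8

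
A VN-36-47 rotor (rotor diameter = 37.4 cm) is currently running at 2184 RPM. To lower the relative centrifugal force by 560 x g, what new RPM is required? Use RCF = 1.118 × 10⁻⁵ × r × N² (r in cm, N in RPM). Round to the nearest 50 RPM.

1450 RPM

r = 37.4 / 2 = 18.7 cm
Current RCF = 1.118 × 10⁻⁵ × 18.7 × (2184)² = 1.118 × 10⁻⁵ × 18.7 × 4,769,856 ≈ 997.2 × g
Target RCF = 997.2 − 560 = 437.2 × g
N² = 437.2 / (20.9066 × 10⁻⁵) = 2,091,206
N ≈ √2,091,206 ≈ 1,446.1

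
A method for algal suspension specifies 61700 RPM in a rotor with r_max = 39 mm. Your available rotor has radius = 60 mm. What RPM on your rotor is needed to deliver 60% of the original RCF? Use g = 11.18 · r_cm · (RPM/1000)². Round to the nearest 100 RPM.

Original rotor: r = 39 mm = 3.9 cm
RCF_original = 11.18 × 3.9 × (61.7)² = 11.18 × 3.9 × 3,806.89 ≈ 165,988 × g
Target RCF = 0.6 × 165,988 ≈ 99,592.8 × g
Your rotor: r = 60 mm = 6.0 cm
99,592.8 = 11.18 × 6 × (N/1000)²
(N/1000)² = 99,592.8 / 67.08 = 1484.687
N = 1000 × √1484.687 ≈ 38,531.6

≈ 38500 RPM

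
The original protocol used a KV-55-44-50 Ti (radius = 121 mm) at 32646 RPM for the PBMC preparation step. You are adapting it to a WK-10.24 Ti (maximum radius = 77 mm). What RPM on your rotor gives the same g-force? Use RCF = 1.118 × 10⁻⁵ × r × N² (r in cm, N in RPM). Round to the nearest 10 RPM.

40920 RPM

Original rotor: r = 121 mm = 12.1 cm
RCF_original = 1.118 × 10⁻⁵ × 12.1 × (32646)² = 1.118 × 10⁻⁵ × 12.1 × 1,065,761,316 ≈ 144,174.1 × g
Your rotor: r = 77 mm = 7.7 cm
144,174.1 = 1.118 × 10⁻⁵ × 7.7 × N²
N² = 144,174.1 / (8.6086 × 10⁻⁵) = 1,674,768,255
N ≈ √1,674,768,255 ≈ 40,923.9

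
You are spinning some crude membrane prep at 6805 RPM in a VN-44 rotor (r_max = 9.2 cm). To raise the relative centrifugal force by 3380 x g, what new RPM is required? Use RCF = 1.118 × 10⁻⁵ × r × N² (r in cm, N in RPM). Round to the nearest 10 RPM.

8900 RPM

Current RCF = 1.118 × 10⁻⁵ × 9.2 × (6805)² = 1.118 × 10⁻⁵ × 9.2 × 46,308,025 ≈ 4,763.1 × g
Target RCF = 4,763.1 + 3,380 = 8,143.1 × g
N² = 8,143.1 / (10.2856 × 10⁻⁵) = 79,169,907
N ≈ √79,169,907 ≈ 8,897.7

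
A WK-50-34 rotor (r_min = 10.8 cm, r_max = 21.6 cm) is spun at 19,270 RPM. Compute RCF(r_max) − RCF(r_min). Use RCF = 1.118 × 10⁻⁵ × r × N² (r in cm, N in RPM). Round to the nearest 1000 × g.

45000 ×g

ΔRCF = 1.118 × 10⁻⁵ × (r_max − r_min) × N² = 1.118 × 10⁻⁵ × 10.8 × 371,332,900 ≈ 44,836.2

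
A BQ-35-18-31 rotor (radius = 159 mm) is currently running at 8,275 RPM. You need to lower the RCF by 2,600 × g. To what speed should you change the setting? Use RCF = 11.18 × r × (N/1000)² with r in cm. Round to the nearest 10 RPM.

N₂ ≈ 7340 RPM

r = 159 mm = 15.9 cm
Current RCF = 11.18 × 15.9 × (8.275)² = 11.18 × 15.9 × 68.475625 ≈ 12,172.4 × g
Target RCF = 12,172.4 − 2,600 = 9,572.4 × g
(N/1000)² = 9,572.4 / 177.762 = 53.84953
N = 1000 × √53.84953 ≈ 7,338.2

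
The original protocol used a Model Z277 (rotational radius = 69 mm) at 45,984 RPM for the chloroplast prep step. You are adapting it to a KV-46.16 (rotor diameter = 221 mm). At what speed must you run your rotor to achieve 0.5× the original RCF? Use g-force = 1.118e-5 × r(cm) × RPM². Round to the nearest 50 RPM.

Original rotor: r = 69 mm = 6.9 cm
RCF_original = 1.118 × 10⁻⁵ × 6.9 × (45984)² = 1.118 × 10⁻⁵ × 6.9 × 2,114,528,256 ≈ 163,118.9 × g
Target RCF = 0.5 × 163,118.9 ≈ 81,559.4 × g
Your rotor: r = 221 mm / 2 = 110.5 mm = 11.05 cm
81,559.4 = 1.118 × 10⁻⁵ × 11.05 × N²
N² = 81,559.4 / (12.3539 × 10⁻⁵) = 660,191,518
N ≈ √660,191,518 ≈ 25,694.2

25700 RPM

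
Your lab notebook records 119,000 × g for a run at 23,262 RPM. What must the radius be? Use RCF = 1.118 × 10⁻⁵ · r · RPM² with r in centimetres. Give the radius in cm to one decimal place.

19.7 cm

119000 = 1.118 × 10⁻⁵ × r × (23262)²
r = 119000 / (1.118 × 10⁻⁵ × 541,120,644) = 119000 / 6049.729 ≈ 19.670 cm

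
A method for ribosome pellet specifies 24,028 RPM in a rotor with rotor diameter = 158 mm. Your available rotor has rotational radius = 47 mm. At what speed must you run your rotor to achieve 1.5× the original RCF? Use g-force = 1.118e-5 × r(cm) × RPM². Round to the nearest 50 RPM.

≈ 38150 RPM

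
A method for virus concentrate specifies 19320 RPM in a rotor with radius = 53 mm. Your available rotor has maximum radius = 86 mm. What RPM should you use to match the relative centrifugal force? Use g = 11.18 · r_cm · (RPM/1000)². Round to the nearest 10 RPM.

Original rotor: r = 53 mm = 5.3 cm
RCF_original = 11.18 × 5.3 × (19.32)² = 11.18 × 5.3 × 373.2624 ≈ 22,117.3 × g
Your rotor: r = 86 mm = 8.6 cm
22,117.3 = 11.18 × 8.6 × (N/1000)²
(N/1000)² = 22,117.3 / 96.148 = 230.0339
N = 1000 × √230.0339 ≈ 15,166.9

≈ 15170 RPM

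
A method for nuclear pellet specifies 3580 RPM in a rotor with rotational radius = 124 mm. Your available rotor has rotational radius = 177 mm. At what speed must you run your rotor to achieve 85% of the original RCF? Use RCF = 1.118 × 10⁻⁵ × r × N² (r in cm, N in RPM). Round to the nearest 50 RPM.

≈ 2750 RPM

Original rotor: r = 124 mm = 12.4 cm
RCF = 1.118 × 10⁻⁵ × r × N²
RCF_original = 1.118 × 10⁻⁵ × 12.4 × (3580)² = 1.118 × 10⁻⁵ × 12.4 × 12,816,400 ≈ 1,776.8 × g
Target RCF = 0.85 × 1,776.8 ≈ 1,510.3 × g
Your rotor: r = 177 mm = 17.7 cm
1,510.3 = 1.118 × 10⁻⁵ × 17.7 × N²
N² = 1,510.3 / (19.7886 × 10⁻⁵) = 7,632,172
N ≈ √7,632,172 ≈ 2,762.6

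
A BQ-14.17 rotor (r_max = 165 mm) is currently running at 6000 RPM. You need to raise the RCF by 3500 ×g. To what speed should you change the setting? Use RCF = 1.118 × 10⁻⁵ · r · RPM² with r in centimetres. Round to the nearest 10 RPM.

r = 165 mm = 16.5 cm
Current RCF = 1.118 × 10⁻⁵ × 16.5 × (6000)² = 1.118 × 10⁻⁵ × 16.5 × 36,000,000 ≈ 6,640.9 × g
Target RCF = 6,640.9 + 3,500 = 10,140.9 × g
N² = 10,140.9 / (18.447 × 10⁻⁵) = 54,973,166
N ≈ √54,973,166 ≈ 7,414.4

7410 RPM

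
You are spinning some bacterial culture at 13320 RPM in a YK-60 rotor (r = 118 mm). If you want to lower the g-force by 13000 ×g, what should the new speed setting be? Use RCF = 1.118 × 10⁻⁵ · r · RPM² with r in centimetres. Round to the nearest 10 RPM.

r = 118 mm = 11.8 cm
Current RCF = 1.118 × 10⁻⁵ × 11.8 × (13320)² = 1.118 × 10⁻⁵ × 11.8 × 177,422,400 ≈ 23,406.3 × g
Target RCF = 23,406.3 − 13,000 = 10,406.3 × g
N² = 10,406.3 / (13.1924 × 10⁻⁵) = 78,881,022
N ≈ √78,881,022 ≈ 8,881.5

N₂ ≈ 8880 RPM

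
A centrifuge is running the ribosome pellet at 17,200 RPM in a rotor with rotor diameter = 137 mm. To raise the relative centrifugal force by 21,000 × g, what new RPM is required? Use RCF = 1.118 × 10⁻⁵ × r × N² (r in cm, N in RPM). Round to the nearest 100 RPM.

r = 137 mm / 2 = 68.5 mm = 6.85 cm
Current RCF = 1.118 × 10⁻⁵ × 6.85 × (17200)² = 1.118 × 10⁻⁵ × 6.85 × 295,840,000 ≈ 22,656.3 × g
Target RCF = 22,656.3 + 21,000 = 43,656.3 × g
N² = 43,656.3 / (7.6583 × 10⁻⁵) = 570,052,100
N ≈ √570,052,100 ≈ 23,875.8

N₂ ≈ 23900 RPM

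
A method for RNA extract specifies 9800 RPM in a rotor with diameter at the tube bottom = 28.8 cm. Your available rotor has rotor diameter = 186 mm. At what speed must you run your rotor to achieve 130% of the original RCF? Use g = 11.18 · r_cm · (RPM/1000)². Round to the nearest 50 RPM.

≈ 13900 RPM

Original rotor: r = 28.8 / 2 = 14.4 cm
RCF_original = 11.18 × 14.4 × (9.8)² = 11.18 × 14.4 × 96.04 ≈ 15,461.7 × g
Target RCF = 1.3 × 15,461.7 ≈ 20,100.2 × g
Your rotor: r = 186 mm / 2 = 93 mm = 9.3 cm
20,100.2 = 11.18 × 9.3 × (N/1000)²
(N/1000)² = 20,100.2 / 103.974 = 193.3195
N = 1000 × √193.3195 ≈ 13,903.9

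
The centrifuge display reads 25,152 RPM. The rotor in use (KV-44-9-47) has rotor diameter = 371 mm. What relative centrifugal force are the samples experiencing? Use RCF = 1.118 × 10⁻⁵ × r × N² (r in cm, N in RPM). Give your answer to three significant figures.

r = 371 mm / 2 = 185.5 mm = 18.55 cm
RCF = 1.118 × 10⁻⁵ × 18.55 × (25152)² = 1.118 × 10⁻⁵ × 18.55 × 632,623,104 ≈ 131,199.1 × g

≈ 131000 ×g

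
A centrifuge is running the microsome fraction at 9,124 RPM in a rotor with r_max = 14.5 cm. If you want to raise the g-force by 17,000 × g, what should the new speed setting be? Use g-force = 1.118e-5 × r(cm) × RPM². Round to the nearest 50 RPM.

Current RCF = 1.118 × 10⁻⁵ × 14.5 × (9124)² = 1.118 × 10⁻⁵ × 14.5 × 83,247,376 ≈ 13,495.2 × g
Target RCF = 13,495.2 + 17,000 = 30,495.2 × g
N² = 30,495.2 / (16.211 × 10⁻⁵) = 188,114,243
N ≈ √188,114,243 ≈ 13,715.5

13700 RPM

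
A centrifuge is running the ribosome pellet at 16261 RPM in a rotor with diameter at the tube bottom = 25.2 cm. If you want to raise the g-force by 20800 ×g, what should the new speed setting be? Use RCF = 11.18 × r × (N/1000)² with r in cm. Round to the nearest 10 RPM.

r = 25.2 / 2 = 12.6 cm
Current RCF = 11.18 × 12.6 × (16.261)² = 11.18 × 12.6 × 264.420121 ≈ 37,248.3 × g
Target RCF = 37,248.3 + 20,800 = 58,048.3 × g
(N/1000)² = 58,048.3 / 140.868 = 412.0758
N = 1000 × √412.0758 ≈ 20,299.7

≈ 20300 RPM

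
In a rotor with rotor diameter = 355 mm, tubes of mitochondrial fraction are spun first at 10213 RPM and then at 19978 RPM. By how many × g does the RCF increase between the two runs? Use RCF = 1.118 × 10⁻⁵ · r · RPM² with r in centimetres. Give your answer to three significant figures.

58500 × g

r = 355 mm / 2 = 177.5 mm = 17.75 cm
RCF₁ = 1.118 × 10⁻⁵ × 17.75 × (10213)² = 1.118 × 10⁻⁵ × 17.75 × 104,305,369 ≈ 20,698.9 × g
RCF₂ = 1.118 × 10⁻⁵ × 17.75 × (19978)² = 1.118 × 10⁻⁵ × 17.75 × 399,120,484 ≈ 79,203.5 × g
Increase = 79,203.5 − 20,698.9 = 58,504.6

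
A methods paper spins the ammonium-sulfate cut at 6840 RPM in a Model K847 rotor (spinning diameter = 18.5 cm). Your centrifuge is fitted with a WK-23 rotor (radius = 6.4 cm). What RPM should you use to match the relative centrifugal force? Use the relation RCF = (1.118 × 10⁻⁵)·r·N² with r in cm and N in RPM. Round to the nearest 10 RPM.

Original rotor: r = 18.5 / 2 = 9.25 cm
RCF_original = 1.118 × 10⁻⁵ × 9.25 × (6840)² = 1.118 × 10⁻⁵ × 9.25 × 46,785,600 ≈ 4,838.3 × g
4,838.3 = 1.118 × 10⁻⁵ × 6.4 × N²
N² = 4,838.3 / (7.1552 × 10⁻⁵) = 67,619,354
N ≈ √67,619,354 ≈ 8,223.1

8220 RPM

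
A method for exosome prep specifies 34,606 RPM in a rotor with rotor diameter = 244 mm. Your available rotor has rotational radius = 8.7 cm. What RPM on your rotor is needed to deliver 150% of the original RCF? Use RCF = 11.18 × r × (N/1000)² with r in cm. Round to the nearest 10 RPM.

Original rotor: r = 244 mm / 2 = 122 mm = 12.2 cm
RCF_original = 11.18 × 12.2 × (34.606)² = 11.18 × 12.2 × 1,197.575236 ≈ 163,344.5 × g
Target RCF = 1.5 × 163,344.5 ≈ 245,016.8 × g
245,016.8 = 11.18 × 8.7 × (N/1000)²
(N/1000)² = 245,016.8 / 97.266 = 2519.039
N = 1000 × √2519.039 ≈ 50,190.0

≈ 50190 RPM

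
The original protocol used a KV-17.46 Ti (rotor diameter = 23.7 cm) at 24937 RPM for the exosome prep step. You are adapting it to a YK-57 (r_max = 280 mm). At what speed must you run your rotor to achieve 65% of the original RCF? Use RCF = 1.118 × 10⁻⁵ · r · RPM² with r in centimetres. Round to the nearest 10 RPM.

Original rotor: r = 23.7 / 2 = 11.85 cm
RCF_original = 1.118 × 10⁻⁵ × 11.85 × (24937)² = 1.118 × 10⁻⁵ × 11.85 × 621,853,969 ≈ 82,385.1 × g
Target RCF = 0.65 × 82,385.1 ≈ 53,550.3 × g
Your rotor: r = 280 mm = 28.0 cm
53,550.3 = 1.118 × 10⁻⁵ × 28 × N²
N² = 53,550.3 / (31.304 × 10⁻⁵) = 171,065,359
N ≈ √171,065,359 ≈ 13,079.2

13080 RPM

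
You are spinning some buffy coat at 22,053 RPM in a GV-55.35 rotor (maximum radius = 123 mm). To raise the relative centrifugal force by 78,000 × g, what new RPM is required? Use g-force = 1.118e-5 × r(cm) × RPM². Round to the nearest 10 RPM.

r = 123 mm = 12.3 cm
Current RCF = 1.118 × 10⁻⁵ × 12.3 × (22053)² = 1.118 × 10⁻⁵ × 12.3 × 486,334,809 ≈ 66,877.8 × g
Target RCF = 66,877.8 + 78,000 = 144,877.8 × g
N² = 144,877.8 / (13.7514 × 10⁻⁵) = 1,053,549,457
N ≈ √1,053,549,457 ≈ 32,458.4

N₂ ≈ 32460 RPM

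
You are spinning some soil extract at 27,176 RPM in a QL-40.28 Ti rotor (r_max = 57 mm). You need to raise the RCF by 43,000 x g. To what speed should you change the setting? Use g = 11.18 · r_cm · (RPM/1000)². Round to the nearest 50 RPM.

r = 57 mm = 5.7 cm
Current RCF = 11.18 × 5.7 × (27.176)² = 11.18 × 5.7 × 738.534976 ≈ 47,063.9 × g
Target RCF = 47,063.9 + 43,000 = 90,063.9 × g
(N/1000)² = 90,063.9 / 63.726 = 1413.299
N = 1000 × √1413.299 ≈ 37,593.9

37600 RPM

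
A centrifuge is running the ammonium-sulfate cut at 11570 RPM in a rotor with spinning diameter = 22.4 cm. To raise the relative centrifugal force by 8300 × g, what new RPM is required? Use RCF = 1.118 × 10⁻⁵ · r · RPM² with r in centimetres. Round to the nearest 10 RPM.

r = 22.4 / 2 = 11.2 cm
Current RCF = 1.118 × 10⁻⁵ × 11.2 × (11570)² = 1.118 × 10⁻⁵ × 11.2 × 133,864,900 ≈ 16,762 × g
Target RCF = 16,762 + 8,300 = 25,062 × g
N² = 25,062 / (12.5216 × 10⁻⁵) = 200,150,141
N ≈ √200,150,141 ≈ 14,147.4

≈ 14150 RPM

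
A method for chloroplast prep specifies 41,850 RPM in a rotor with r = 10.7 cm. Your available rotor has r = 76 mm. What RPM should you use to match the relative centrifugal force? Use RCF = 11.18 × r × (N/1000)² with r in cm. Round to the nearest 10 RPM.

≈ 49660 RPM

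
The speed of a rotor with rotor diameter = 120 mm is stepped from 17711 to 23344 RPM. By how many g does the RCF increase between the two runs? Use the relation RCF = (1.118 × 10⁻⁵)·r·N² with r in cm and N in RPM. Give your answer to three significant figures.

≈ 15500 g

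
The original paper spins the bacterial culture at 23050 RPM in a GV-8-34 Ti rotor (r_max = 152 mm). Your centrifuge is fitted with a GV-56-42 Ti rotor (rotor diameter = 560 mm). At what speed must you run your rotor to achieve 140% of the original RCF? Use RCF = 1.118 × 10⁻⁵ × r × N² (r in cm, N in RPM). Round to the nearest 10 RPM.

20090 RPM

Original rotor: r = 152 mm = 15.2 cm
RCF = 1.118 × 10⁻⁵ × r × N²
RCF_original = 1.118 × 10⁻⁵ × 15.2 × (23050)² = 1.118 × 10⁻⁵ × 15.2 × 531,302,500 ≈ 90,287.4 × g
Target RCF = 1.4 × 90,287.4 ≈ 126,402.4 × g
Your rotor: r = 560 mm / 2 = 280 mm = 28 cm
126,402.4 = 1.118 × 10⁻⁵ × 28 × N²
N² = 126,402.4 / (31.304 × 10⁻⁵) = 403,789,931
N ≈ √403,789,931 ≈ 20,094.5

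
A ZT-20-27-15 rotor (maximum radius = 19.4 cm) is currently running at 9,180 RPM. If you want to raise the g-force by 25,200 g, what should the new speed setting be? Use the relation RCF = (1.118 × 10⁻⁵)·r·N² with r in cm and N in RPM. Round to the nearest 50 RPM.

Current RCF = 1.118 × 10⁻⁵ × 19.4 × (9180)² = 1.118 × 10⁻⁵ × 19.4 × 84,272,400 ≈ 18,278 × g
Target RCF = 18,278 + 25,200 = 43,478 × g
N² = 43,478 / (21.6892 × 10⁻⁵) = 200,459,215
N ≈ √200,459,215 ≈ 14,158.4

14150 RPM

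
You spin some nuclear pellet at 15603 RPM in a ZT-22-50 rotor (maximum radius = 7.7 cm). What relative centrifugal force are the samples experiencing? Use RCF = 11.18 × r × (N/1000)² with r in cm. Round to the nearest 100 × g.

RCF = 11.18 × r × (N/1000)²
RCF = 11.18 × 7.7 × (15.603)² = 11.18 × 7.7 × 243.453609 ≈ 20,957.9 × g

21000 x g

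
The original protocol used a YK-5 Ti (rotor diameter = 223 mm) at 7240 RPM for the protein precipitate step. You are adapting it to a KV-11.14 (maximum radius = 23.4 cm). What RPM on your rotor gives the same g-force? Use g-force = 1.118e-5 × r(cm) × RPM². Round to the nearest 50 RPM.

Original rotor: r = 223 mm / 2 = 111.5 mm = 11.15 cm
RCF = 1.118 × 10⁻⁵ × r × N²
RCF_original = 1.118 × 10⁻⁵ × 11.15 × (7240)² = 1.118 × 10⁻⁵ × 11.15 × 52,417,600 ≈ 6,534.2 × g
6,534.2 = 1.118 × 10⁻⁵ × 23.4 × N²
N² = 6,534.2 / (26.1612 × 10⁻⁵) = 24,976,683
N ≈ √24,976,683 ≈ 4,997.7

5000 RPM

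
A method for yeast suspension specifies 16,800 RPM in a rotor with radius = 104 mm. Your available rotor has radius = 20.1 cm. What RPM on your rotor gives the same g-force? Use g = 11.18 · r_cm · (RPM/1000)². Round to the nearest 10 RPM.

≈ 12080 RPM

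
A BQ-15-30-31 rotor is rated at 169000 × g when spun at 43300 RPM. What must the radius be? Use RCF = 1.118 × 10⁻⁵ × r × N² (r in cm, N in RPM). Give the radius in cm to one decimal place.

RCF = 1.118 × 10⁻⁵ × r × N²
169000 = 1.118 × 10⁻⁵ × r × (43300)²
r = 169000 / (1.118 × 10⁻⁵ × 1,874,890,000) = 169000 / 20961.27 ≈ 8.062 cm

r ≈ 8.1 cm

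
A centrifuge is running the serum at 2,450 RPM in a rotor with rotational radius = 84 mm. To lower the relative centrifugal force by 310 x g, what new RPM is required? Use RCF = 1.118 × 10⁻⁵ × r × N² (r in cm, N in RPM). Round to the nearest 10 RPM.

r = 84 mm = 8.4 cm
Current RCF = 1.118 × 10⁻⁵ × 8.4 × (2450)² = 1.118 × 10⁻⁵ × 8.4 × 6,002,500 ≈ 563.7 × g
Target RCF = 563.7 − 310 = 253.7 × g
N² = 253.7 / (9.3912 × 10⁻⁵) = 2,701,465
N ≈ √2,701,465 ≈ 1,643.6

1640 RPM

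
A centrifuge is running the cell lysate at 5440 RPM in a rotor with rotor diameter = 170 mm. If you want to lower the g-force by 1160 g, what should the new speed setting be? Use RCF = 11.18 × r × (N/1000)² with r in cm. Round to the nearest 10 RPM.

N₂ ≈ 4170 RPM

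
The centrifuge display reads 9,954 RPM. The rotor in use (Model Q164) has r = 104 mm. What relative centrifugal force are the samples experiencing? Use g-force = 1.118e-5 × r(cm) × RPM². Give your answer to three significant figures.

RCF ≈ 11500 x g

r = 104 mm = 10.4 cm
RCF = 1.118 × 10⁻⁵ × 10.4 × (9954)² = 1.118 × 10⁻⁵ × 10.4 × 99,082,116 ≈ 11,520.5 × g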